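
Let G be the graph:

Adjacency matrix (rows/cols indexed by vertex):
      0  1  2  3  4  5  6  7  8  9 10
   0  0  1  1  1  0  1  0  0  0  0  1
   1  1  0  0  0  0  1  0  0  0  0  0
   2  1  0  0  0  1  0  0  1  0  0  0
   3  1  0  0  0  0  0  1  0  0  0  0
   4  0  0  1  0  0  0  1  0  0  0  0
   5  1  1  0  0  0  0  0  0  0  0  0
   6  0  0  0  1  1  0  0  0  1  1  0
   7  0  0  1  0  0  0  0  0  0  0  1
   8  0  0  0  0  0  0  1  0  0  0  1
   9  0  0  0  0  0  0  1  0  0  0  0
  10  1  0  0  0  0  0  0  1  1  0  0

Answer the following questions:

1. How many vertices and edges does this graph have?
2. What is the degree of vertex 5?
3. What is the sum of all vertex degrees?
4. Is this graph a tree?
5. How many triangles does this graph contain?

Count: 11 vertices, 14 edges.
Vertex 5 has neighbors [0, 1], degree = 2.
Handshaking lemma: 2 * 14 = 28.
A tree on 11 vertices has 10 edges. This graph has 14 edges (4 extra). Not a tree.
Number of triangles = 1.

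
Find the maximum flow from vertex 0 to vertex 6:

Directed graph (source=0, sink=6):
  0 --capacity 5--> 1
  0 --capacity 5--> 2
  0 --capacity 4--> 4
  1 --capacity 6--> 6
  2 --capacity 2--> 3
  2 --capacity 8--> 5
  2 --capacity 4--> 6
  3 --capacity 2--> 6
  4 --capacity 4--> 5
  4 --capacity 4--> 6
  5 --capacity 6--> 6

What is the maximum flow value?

Computing max flow:
  Flow on (0->1): 5/5
  Flow on (0->2): 5/5
  Flow on (0->4): 4/4
  Flow on (1->6): 5/6
  Flow on (2->3): 1/2
  Flow on (2->6): 4/4
  Flow on (3->6): 1/2
  Flow on (4->6): 4/4
Maximum flow = 14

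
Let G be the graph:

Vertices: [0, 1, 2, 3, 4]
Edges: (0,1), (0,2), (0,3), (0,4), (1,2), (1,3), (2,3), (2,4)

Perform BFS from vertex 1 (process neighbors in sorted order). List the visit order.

BFS from vertex 1 (neighbors processed in ascending order):
Visit order: 1, 0, 2, 3, 4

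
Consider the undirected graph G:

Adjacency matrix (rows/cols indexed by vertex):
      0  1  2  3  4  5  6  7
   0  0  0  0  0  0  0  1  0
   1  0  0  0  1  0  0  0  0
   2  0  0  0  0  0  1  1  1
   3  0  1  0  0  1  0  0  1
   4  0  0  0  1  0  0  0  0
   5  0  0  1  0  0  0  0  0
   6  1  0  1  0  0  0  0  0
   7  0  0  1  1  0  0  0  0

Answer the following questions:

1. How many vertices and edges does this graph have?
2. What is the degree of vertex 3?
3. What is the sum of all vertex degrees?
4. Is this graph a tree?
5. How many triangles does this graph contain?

Count: 8 vertices, 7 edges.
Vertex 3 has neighbors [1, 4, 7], degree = 3.
Handshaking lemma: 2 * 7 = 14.
A graph is a tree iff it is connected and has exactly n-1 edges. This graph is connected (all 8 vertices in one component) and has 8-1 = 7 edges. It is a tree.
Number of triangles = 0.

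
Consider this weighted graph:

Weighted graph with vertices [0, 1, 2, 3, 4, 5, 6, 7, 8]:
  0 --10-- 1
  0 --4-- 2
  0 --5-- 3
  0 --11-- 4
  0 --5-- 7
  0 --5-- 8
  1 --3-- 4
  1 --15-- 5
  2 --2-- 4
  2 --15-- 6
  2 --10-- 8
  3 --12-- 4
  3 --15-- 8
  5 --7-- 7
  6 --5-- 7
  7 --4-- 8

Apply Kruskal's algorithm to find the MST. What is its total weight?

Applying Kruskal's algorithm (sort edges by weight, add if no cycle):
  Add (2,4) w=2
  Add (1,4) w=3
  Add (0,2) w=4
  Add (7,8) w=4
  Add (0,8) w=5
  Add (0,3) w=5
  Skip (0,7) w=5 (creates cycle)
  Add (6,7) w=5
  Add (5,7) w=7
  Skip (0,1) w=10 (creates cycle)
  Skip (2,8) w=10 (creates cycle)
  Skip (0,4) w=11 (creates cycle)
  Skip (3,4) w=12 (creates cycle)
  Skip (1,5) w=15 (creates cycle)
  Skip (2,6) w=15 (creates cycle)
  Skip (3,8) w=15 (creates cycle)
MST weight = 35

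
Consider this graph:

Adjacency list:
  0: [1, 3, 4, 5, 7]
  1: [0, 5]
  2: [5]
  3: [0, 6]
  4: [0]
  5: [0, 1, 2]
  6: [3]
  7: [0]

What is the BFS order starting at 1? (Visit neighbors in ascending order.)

BFS from vertex 1 (neighbors processed in ascending order):
Visit order: 1, 0, 5, 3, 4, 7, 2, 6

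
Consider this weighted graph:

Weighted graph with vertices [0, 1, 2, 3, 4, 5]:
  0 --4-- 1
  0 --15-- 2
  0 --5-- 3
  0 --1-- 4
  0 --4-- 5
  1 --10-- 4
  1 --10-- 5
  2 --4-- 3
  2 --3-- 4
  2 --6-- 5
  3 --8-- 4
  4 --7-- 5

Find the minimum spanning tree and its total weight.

Applying Kruskal's algorithm (sort edges by weight, add if no cycle):
  Add (0,4) w=1
  Add (2,4) w=3
  Add (0,5) w=4
  Add (0,1) w=4
  Add (2,3) w=4
  Skip (0,3) w=5 (creates cycle)
  Skip (2,5) w=6 (creates cycle)
  Skip (4,5) w=7 (creates cycle)
  Skip (3,4) w=8 (creates cycle)
  Skip (1,4) w=10 (creates cycle)
  Skip (1,5) w=10 (creates cycle)
  Skip (0,2) w=15 (creates cycle)
MST weight = 16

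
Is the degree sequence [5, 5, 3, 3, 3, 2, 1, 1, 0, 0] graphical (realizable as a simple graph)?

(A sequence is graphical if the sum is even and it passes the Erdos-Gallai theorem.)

Sum of degrees = 23. Sum is odd, so the sequence is NOT graphical.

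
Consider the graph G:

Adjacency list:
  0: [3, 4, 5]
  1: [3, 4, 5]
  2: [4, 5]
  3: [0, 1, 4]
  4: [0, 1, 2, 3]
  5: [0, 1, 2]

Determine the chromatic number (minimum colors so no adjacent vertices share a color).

The graph has a maximum clique of size 3 (lower bound on chromatic number).
A valid 3-coloring: {0: 1, 1: 1, 2: 1, 3: 2, 4: 0, 5: 0}.
Chromatic number = 3.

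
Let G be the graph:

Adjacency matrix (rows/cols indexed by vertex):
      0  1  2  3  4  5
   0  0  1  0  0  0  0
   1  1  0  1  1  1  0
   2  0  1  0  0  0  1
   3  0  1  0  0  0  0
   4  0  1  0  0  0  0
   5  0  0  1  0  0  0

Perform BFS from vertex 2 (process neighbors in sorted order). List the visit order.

BFS from vertex 2 (neighbors processed in ascending order):
Visit order: 2, 1, 5, 0, 3, 4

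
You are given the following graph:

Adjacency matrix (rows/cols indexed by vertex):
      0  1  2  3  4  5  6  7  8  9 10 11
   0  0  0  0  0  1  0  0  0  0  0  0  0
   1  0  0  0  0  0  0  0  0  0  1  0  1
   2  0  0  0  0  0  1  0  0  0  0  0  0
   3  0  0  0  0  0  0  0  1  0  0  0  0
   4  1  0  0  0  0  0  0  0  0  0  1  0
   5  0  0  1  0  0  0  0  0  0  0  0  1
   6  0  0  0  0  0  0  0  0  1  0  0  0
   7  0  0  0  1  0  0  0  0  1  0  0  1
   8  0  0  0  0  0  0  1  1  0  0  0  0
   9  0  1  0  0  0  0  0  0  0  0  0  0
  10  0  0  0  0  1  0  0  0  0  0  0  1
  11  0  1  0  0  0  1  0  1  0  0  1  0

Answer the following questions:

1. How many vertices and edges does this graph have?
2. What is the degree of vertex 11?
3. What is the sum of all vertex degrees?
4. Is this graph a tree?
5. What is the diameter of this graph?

Count: 12 vertices, 11 edges.
Vertex 11 has neighbors [1, 5, 7, 10], degree = 4.
Handshaking lemma: 2 * 11 = 22.
A graph is a tree iff it is connected and has exactly n-1 edges. This graph is connected (all 12 vertices in one component) and has 12-1 = 11 edges. It is a tree.
Diameter (longest shortest path) = 6.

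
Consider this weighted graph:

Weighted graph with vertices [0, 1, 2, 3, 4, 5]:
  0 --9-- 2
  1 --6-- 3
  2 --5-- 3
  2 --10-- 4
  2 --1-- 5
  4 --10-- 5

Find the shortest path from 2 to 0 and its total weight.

Using Dijkstra's algorithm from vertex 2:
Shortest path: 2 -> 0
Total weight: 9 = 9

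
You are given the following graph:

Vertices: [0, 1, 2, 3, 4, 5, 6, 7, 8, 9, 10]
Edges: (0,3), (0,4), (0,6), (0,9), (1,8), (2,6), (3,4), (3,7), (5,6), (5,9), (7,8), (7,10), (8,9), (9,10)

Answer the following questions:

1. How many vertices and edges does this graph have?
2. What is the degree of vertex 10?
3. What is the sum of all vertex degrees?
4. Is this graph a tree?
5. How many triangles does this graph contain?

Count: 11 vertices, 14 edges.
Vertex 10 has neighbors [7, 9], degree = 2.
Handshaking lemma: 2 * 14 = 28.
A tree on 11 vertices has 10 edges. This graph has 14 edges (4 extra). Not a tree.
Number of triangles = 1.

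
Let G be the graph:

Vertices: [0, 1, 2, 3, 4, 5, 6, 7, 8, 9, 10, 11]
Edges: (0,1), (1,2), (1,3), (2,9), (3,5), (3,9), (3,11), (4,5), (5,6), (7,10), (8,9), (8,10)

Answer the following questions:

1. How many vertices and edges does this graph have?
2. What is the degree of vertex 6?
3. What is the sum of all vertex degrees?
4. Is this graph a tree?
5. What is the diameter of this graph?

Count: 12 vertices, 12 edges.
Vertex 6 has neighbors [5], degree = 1.
Handshaking lemma: 2 * 12 = 24.
A tree on 12 vertices has 11 edges. This graph has 12 edges (1 extra). Not a tree.
Diameter (longest shortest path) = 6.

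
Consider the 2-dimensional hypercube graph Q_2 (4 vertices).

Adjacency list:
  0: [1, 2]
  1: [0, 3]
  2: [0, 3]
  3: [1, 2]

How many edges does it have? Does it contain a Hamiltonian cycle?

Q_2 has 4 * 2 / 2 = 4 edges.
Q_2 (d >= 2) always has a Hamiltonian cycle: a 2-bit cyclic Gray code visits every vertex exactly once and returns to the start.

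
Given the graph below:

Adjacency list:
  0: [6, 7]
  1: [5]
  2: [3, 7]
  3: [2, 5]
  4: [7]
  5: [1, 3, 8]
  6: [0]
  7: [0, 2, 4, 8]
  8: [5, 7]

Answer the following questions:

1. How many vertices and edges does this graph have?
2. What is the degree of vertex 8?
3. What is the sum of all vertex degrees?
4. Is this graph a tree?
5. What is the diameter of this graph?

Count: 9 vertices, 9 edges.
Vertex 8 has neighbors [5, 7], degree = 2.
Handshaking lemma: 2 * 9 = 18.
A tree on 9 vertices has 8 edges. This graph has 9 edges (1 extra). Not a tree.
Diameter (longest shortest path) = 5.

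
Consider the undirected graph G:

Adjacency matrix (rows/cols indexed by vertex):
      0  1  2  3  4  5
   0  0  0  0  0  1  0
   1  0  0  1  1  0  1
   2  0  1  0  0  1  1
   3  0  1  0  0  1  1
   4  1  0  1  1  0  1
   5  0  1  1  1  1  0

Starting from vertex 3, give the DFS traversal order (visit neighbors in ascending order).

DFS from vertex 3 (neighbors processed in ascending order):
Visit order: 3, 1, 2, 4, 0, 5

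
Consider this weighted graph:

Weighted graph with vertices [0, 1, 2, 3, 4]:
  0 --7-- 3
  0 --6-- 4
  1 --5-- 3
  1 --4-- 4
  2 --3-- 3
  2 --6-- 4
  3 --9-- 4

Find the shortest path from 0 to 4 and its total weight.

Using Dijkstra's algorithm from vertex 0:
Shortest path: 0 -> 4
Total weight: 6 = 6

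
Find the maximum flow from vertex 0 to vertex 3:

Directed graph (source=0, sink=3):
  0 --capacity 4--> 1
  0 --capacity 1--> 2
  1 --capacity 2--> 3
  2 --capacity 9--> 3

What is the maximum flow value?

Computing max flow:
  Flow on (0->1): 2/4
  Flow on (0->2): 1/1
  Flow on (1->3): 2/2
  Flow on (2->3): 1/9
Maximum flow = 3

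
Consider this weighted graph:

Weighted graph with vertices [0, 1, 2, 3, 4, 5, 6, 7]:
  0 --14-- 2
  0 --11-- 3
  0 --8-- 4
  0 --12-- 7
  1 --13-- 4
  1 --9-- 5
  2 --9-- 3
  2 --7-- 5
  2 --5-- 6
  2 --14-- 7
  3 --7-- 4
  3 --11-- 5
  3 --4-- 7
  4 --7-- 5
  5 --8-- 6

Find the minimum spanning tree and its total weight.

Applying Kruskal's algorithm (sort edges by weight, add if no cycle):
  Add (3,7) w=4
  Add (2,6) w=5
  Add (2,5) w=7
  Add (3,4) w=7
  Add (4,5) w=7
  Add (0,4) w=8
  Skip (5,6) w=8 (creates cycle)
  Add (1,5) w=9
  Skip (2,3) w=9 (creates cycle)
  Skip (0,3) w=11 (creates cycle)
  Skip (3,5) w=11 (creates cycle)
  Skip (0,7) w=12 (creates cycle)
  Skip (1,4) w=13 (creates cycle)
  Skip (0,2) w=14 (creates cycle)
  Skip (2,7) w=14 (creates cycle)
MST weight = 47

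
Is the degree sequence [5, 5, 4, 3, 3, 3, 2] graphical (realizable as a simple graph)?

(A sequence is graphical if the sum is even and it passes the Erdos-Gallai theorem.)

Sum of degrees = 25. Sum is odd, so the sequence is NOT graphical.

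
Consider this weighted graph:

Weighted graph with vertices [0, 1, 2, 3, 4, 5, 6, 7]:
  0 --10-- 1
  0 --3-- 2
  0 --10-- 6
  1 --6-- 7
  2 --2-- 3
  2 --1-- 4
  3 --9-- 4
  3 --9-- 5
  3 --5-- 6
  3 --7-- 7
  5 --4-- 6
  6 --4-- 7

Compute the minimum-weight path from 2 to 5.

Using Dijkstra's algorithm from vertex 2:
Shortest path: 2 -> 3 -> 5
Total weight: 2 + 9 = 11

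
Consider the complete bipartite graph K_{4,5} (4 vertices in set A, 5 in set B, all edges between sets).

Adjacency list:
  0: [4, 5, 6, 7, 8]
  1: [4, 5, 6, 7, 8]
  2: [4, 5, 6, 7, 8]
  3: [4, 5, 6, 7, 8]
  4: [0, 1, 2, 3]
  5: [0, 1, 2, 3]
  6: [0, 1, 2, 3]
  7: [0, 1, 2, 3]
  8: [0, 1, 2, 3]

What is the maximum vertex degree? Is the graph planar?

Set-A vertices have degree 5; set-B vertices have degree 4. Maximum degree = max(4,5) = 5.
K_{4,5} contains K_{3,3} as a subgraph (since both sides have >= 3 vertices); by Kuratowski's theorem it is not planar.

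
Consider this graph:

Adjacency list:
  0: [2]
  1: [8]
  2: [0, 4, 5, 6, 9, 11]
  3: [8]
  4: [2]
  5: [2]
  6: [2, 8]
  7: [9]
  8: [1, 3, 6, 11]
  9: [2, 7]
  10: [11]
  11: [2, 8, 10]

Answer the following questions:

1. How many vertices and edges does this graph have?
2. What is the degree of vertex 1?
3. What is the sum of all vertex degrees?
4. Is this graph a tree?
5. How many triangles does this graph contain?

Count: 12 vertices, 12 edges.
Vertex 1 has neighbors [8], degree = 1.
Handshaking lemma: 2 * 12 = 24.
A tree on 12 vertices has 11 edges. This graph has 12 edges (1 extra). Not a tree.
Number of triangles = 0.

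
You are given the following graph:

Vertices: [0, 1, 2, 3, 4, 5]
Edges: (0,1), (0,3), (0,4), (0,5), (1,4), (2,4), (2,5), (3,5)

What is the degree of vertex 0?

Vertex 0 has neighbors [1, 3, 4, 5], so deg(0) = 4.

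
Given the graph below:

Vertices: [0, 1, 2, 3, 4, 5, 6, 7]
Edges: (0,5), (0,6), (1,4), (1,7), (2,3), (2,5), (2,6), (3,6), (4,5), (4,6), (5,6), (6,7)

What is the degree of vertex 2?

Vertex 2 has neighbors [3, 5, 6], so deg(2) = 3.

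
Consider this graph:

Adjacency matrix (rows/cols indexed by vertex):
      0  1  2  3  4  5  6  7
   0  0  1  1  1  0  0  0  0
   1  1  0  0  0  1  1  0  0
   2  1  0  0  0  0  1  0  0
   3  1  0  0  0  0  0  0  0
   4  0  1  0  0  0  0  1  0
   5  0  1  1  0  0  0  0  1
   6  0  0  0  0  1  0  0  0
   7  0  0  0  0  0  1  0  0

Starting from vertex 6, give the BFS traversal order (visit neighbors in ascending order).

BFS from vertex 6 (neighbors processed in ascending order):
Visit order: 6, 4, 1, 0, 5, 2, 3, 7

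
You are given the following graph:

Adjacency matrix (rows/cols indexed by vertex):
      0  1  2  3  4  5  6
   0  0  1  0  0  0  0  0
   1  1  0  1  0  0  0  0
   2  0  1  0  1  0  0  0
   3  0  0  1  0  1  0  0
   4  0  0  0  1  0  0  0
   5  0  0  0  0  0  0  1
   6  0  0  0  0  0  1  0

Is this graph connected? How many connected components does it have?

Checking connectivity: the graph has 2 connected component(s).
Components: [[0, 1, 2, 3, 4], [5, 6]]. The graph is NOT connected.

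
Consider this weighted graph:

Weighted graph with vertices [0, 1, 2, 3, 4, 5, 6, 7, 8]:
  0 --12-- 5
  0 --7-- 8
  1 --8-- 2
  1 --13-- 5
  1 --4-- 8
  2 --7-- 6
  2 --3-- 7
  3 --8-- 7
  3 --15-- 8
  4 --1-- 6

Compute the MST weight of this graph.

Applying Kruskal's algorithm (sort edges by weight, add if no cycle):
  Add (4,6) w=1
  Add (2,7) w=3
  Add (1,8) w=4
  Add (0,8) w=7
  Add (2,6) w=7
  Add (1,2) w=8
  Add (3,7) w=8
  Add (0,5) w=12
  Skip (1,5) w=13 (creates cycle)
  Skip (3,8) w=15 (creates cycle)
MST weight = 50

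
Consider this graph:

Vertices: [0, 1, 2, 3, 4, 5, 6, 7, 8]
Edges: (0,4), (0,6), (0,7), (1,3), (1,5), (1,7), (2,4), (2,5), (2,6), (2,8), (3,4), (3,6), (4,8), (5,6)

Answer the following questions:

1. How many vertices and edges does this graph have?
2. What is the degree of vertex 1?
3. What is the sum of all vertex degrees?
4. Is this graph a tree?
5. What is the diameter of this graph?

Count: 9 vertices, 14 edges.
Vertex 1 has neighbors [3, 5, 7], degree = 3.
Handshaking lemma: 2 * 14 = 28.
A tree on 9 vertices has 8 edges. This graph has 14 edges (6 extra). Not a tree.
Diameter (longest shortest path) = 3.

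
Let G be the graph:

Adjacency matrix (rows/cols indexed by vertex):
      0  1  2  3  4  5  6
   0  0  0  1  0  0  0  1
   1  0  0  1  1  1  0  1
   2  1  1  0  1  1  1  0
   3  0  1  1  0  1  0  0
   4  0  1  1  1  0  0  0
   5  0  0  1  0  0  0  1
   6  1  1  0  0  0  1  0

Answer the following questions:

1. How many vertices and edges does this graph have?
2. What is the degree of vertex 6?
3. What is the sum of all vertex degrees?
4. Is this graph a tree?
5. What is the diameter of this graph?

Count: 7 vertices, 11 edges.
Vertex 6 has neighbors [0, 1, 5], degree = 3.
Handshaking lemma: 2 * 11 = 22.
A tree on 7 vertices has 6 edges. This graph has 11 edges (5 extra). Not a tree.
Diameter (longest shortest path) = 2.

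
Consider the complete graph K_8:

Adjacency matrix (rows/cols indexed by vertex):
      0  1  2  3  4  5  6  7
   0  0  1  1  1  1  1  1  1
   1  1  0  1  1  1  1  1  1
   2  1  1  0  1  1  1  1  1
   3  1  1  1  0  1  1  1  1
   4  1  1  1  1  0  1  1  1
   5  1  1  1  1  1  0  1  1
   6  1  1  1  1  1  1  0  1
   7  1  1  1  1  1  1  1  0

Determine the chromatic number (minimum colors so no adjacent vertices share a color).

In K_8, every vertex is adjacent to every other vertex.
Each vertex needs a unique color.
Chromatic number = 8.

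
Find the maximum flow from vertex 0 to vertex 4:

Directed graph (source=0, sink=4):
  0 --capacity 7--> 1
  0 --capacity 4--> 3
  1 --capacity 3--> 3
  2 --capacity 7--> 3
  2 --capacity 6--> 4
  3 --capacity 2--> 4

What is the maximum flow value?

Computing max flow:
  Flow on (0->1): 2/7
  Flow on (1->3): 2/3
  Flow on (3->4): 2/2
Maximum flow = 2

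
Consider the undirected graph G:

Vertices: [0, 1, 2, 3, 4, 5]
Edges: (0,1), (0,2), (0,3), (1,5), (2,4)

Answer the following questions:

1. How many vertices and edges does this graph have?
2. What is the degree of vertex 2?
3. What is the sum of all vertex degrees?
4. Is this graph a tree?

Count: 6 vertices, 5 edges.
Vertex 2 has neighbors [0, 4], degree = 2.
Handshaking lemma: 2 * 5 = 10.
A graph is a tree iff it is connected and has exactly n-1 edges. This graph is connected (all 6 vertices in one component) and has 6-1 = 5 edges. It is a tree.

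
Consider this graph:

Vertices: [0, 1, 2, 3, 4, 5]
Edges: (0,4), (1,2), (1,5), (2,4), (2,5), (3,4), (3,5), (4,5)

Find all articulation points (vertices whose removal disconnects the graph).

An articulation point is a vertex whose removal disconnects the graph.
Articulation points: [4]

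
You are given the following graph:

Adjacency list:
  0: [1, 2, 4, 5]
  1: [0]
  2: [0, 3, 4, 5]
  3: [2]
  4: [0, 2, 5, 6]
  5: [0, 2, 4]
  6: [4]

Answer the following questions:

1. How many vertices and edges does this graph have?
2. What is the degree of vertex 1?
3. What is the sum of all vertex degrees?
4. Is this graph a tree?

Count: 7 vertices, 9 edges.
Vertex 1 has neighbors [0], degree = 1.
Handshaking lemma: 2 * 9 = 18.
A tree on 7 vertices has 6 edges. This graph has 9 edges (3 extra). Not a tree.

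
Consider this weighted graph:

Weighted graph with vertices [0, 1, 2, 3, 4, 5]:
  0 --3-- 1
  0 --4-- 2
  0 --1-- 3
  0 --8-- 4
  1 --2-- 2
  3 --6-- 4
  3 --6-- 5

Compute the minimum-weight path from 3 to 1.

Using Dijkstra's algorithm from vertex 3:
Shortest path: 3 -> 0 -> 1
Total weight: 1 + 3 = 4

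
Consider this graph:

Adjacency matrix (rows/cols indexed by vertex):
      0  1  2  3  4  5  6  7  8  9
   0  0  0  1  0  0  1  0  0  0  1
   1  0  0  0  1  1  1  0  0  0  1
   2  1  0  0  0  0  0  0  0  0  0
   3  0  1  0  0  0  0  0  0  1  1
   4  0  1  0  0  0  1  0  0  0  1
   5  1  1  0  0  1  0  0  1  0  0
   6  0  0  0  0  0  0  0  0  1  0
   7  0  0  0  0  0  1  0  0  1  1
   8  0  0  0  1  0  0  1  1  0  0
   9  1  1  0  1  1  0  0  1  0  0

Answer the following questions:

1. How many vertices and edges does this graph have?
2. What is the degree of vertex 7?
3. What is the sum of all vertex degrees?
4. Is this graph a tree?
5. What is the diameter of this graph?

Count: 10 vertices, 15 edges.
Vertex 7 has neighbors [5, 8, 9], degree = 3.
Handshaking lemma: 2 * 15 = 30.
A tree on 10 vertices has 9 edges. This graph has 15 edges (6 extra). Not a tree.
Diameter (longest shortest path) = 5.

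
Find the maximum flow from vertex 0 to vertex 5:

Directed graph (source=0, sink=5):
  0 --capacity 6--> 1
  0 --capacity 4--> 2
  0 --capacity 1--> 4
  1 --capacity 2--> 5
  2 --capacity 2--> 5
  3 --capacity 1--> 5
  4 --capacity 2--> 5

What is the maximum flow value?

Computing max flow:
  Flow on (0->1): 2/6
  Flow on (0->2): 2/4
  Flow on (0->4): 1/1
  Flow on (1->5): 2/2
  Flow on (2->5): 2/2
  Flow on (4->5): 1/2
Maximum flow = 5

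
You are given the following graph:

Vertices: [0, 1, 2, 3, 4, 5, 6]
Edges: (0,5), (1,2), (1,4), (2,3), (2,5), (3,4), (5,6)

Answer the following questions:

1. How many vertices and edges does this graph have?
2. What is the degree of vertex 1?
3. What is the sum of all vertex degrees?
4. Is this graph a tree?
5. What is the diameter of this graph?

Count: 7 vertices, 7 edges.
Vertex 1 has neighbors [2, 4], degree = 2.
Handshaking lemma: 2 * 7 = 14.
A tree on 7 vertices has 6 edges. This graph has 7 edges (1 extra). Not a tree.
Diameter (longest shortest path) = 4.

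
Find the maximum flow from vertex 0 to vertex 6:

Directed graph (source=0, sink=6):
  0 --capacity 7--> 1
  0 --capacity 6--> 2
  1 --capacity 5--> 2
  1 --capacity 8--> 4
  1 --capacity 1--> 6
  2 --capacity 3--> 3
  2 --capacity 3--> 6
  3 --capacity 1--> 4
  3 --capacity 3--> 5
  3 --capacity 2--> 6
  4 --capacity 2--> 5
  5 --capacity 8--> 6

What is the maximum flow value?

Computing max flow:
  Flow on (0->1): 3/7
  Flow on (0->2): 6/6
  Flow on (1->4): 2/8
  Flow on (1->6): 1/1
  Flow on (2->3): 3/3
  Flow on (2->6): 3/3
  Flow on (3->5): 1/3
  Flow on (3->6): 2/2
  Flow on (4->5): 2/2
  Flow on (5->6): 3/8
Maximum flow = 9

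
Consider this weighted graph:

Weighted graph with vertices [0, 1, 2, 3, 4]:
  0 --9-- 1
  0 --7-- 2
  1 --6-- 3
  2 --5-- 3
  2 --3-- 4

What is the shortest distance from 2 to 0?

Using Dijkstra's algorithm from vertex 2:
Shortest path: 2 -> 0
Total weight: 7 = 7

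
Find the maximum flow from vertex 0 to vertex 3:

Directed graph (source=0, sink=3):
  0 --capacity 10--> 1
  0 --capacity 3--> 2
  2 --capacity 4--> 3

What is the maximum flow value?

Computing max flow:
  Flow on (0->2): 3/3
  Flow on (2->3): 3/4
Maximum flow = 3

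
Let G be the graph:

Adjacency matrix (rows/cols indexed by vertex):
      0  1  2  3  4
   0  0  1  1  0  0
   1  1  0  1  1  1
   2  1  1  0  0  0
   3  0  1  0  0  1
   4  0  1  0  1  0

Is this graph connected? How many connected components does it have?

Checking connectivity: the graph has 1 connected component(s).
All vertices are reachable from each other. The graph IS connected.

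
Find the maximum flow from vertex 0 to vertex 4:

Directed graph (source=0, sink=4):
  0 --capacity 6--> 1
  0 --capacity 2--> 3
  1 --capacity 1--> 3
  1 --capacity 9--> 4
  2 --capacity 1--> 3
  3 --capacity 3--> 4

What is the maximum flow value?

Computing max flow:
  Flow on (0->1): 6/6
  Flow on (0->3): 2/2
  Flow on (1->4): 6/9
  Flow on (3->4): 2/3
Maximum flow = 8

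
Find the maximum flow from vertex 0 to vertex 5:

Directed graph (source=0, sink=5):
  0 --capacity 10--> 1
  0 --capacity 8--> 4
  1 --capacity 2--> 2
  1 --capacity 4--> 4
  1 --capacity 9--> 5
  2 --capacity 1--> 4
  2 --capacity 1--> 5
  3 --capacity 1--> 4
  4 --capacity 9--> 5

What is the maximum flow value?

Computing max flow:
  Flow on (0->1): 10/10
  Flow on (0->4): 8/8
  Flow on (1->2): 1/2
  Flow on (1->5): 9/9
  Flow on (2->5): 1/1
  Flow on (4->5): 8/9
Maximum flow = 18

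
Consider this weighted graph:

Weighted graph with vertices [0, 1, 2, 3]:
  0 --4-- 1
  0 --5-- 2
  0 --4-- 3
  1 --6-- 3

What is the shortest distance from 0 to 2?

Using Dijkstra's algorithm from vertex 0:
Shortest path: 0 -> 2
Total weight: 5 = 5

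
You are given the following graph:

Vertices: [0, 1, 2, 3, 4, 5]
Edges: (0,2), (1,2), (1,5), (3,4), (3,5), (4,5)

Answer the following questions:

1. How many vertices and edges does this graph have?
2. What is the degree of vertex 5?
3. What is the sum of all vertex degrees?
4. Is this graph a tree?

Count: 6 vertices, 6 edges.
Vertex 5 has neighbors [1, 3, 4], degree = 3.
Handshaking lemma: 2 * 6 = 12.
A tree on 6 vertices has 5 edges. This graph has 6 edges (1 extra). Not a tree.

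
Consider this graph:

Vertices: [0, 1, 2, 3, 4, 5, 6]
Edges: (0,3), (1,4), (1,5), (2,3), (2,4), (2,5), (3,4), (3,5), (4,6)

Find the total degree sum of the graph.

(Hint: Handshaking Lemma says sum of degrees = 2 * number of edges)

Count edges: 9 edges.
By Handshaking Lemma: sum of degrees = 2 * 9 = 18.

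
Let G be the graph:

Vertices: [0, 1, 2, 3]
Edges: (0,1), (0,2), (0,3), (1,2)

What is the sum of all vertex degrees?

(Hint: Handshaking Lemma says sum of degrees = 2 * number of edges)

Count edges: 4 edges.
By Handshaking Lemma: sum of degrees = 2 * 4 = 8.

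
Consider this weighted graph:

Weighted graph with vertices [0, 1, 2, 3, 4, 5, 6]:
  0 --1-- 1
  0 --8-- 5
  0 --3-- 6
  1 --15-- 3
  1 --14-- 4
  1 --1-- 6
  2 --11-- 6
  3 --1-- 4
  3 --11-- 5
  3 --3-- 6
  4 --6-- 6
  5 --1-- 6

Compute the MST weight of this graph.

Applying Kruskal's algorithm (sort edges by weight, add if no cycle):
  Add (0,1) w=1
  Add (1,6) w=1
  Add (3,4) w=1
  Add (5,6) w=1
  Skip (0,6) w=3 (creates cycle)
  Add (3,6) w=3
  Skip (4,6) w=6 (creates cycle)
  Skip (0,5) w=8 (creates cycle)
  Add (2,6) w=11
  Skip (3,5) w=11 (creates cycle)
  Skip (1,4) w=14 (creates cycle)
  Skip (1,3) w=15 (creates cycle)
MST weight = 18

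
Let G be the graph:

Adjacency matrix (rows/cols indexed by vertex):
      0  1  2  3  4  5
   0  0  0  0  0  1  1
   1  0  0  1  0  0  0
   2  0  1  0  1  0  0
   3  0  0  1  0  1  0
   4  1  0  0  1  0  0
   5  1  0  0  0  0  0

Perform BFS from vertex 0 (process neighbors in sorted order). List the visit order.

BFS from vertex 0 (neighbors processed in ascending order):
Visit order: 0, 4, 5, 3, 2, 1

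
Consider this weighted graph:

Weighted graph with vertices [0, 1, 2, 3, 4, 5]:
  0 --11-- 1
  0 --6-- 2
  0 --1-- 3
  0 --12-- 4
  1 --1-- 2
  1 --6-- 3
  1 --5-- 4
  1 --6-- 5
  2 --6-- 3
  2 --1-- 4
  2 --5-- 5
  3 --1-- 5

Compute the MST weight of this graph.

Applying Kruskal's algorithm (sort edges by weight, add if no cycle):
  Add (0,3) w=1
  Add (1,2) w=1
  Add (2,4) w=1
  Add (3,5) w=1
  Skip (1,4) w=5 (creates cycle)
  Add (2,5) w=5
  Skip (0,2) w=6 (creates cycle)
  Skip (1,5) w=6 (creates cycle)
  Skip (1,3) w=6 (creates cycle)
  Skip (2,3) w=6 (creates cycle)
  Skip (0,1) w=11 (creates cycle)
  Skip (0,4) w=12 (creates cycle)
MST weight = 9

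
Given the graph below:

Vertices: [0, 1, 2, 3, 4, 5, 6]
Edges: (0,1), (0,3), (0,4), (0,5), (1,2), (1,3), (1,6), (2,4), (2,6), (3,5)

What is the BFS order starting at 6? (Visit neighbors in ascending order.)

BFS from vertex 6 (neighbors processed in ascending order):
Visit order: 6, 1, 2, 0, 3, 4, 5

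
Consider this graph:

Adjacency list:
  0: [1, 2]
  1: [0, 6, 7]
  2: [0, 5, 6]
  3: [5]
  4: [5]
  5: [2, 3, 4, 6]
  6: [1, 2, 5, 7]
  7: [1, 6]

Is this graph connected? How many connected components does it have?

Checking connectivity: the graph has 1 connected component(s).
All vertices are reachable from each other. The graph IS connected.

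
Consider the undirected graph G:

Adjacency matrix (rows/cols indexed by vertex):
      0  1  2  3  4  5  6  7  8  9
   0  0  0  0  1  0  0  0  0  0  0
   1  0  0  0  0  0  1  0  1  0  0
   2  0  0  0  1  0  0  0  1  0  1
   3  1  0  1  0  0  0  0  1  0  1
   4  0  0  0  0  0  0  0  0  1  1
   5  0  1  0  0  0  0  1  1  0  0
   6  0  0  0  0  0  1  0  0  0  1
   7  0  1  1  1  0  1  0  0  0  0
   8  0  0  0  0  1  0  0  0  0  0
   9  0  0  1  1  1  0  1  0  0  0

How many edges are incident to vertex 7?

Vertex 7 has neighbors [1, 2, 3, 5], so deg(7) = 4.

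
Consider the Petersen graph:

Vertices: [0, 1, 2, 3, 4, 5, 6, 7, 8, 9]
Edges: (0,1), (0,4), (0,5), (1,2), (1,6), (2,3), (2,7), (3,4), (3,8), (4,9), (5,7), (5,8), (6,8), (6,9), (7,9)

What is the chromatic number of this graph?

The Petersen graph contains odd cycles (e.g. the outer 5-cycle), so chi >= 3.
A proper 3-coloring exists (it is a well-known 3-chromatic graph).
Chromatic number = 3.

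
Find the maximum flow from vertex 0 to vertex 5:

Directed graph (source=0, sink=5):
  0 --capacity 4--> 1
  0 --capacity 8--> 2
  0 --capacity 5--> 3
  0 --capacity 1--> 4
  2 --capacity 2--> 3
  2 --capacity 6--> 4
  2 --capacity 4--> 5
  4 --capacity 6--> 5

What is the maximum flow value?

Computing max flow:
  Flow on (0->2): 8/8
  Flow on (0->4): 1/1
  Flow on (2->4): 4/6
  Flow on (2->5): 4/4
  Flow on (4->5): 5/6
Maximum flow = 9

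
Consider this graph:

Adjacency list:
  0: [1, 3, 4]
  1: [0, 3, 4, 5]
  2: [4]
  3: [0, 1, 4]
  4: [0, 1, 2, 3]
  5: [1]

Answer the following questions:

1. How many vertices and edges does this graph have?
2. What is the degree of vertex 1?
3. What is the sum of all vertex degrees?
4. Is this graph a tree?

Count: 6 vertices, 8 edges.
Vertex 1 has neighbors [0, 3, 4, 5], degree = 4.
Handshaking lemma: 2 * 8 = 16.
A tree on 6 vertices has 5 edges. This graph has 8 edges (3 extra). Not a tree.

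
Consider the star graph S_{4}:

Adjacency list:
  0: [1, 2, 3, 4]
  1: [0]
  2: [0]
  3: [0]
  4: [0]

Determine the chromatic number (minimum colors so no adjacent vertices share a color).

S_{4} has one hub adjacent to 4 leaves; leaves are pairwise non-adjacent.
Color the hub 0 and every leaf 1.
Chromatic number = 2.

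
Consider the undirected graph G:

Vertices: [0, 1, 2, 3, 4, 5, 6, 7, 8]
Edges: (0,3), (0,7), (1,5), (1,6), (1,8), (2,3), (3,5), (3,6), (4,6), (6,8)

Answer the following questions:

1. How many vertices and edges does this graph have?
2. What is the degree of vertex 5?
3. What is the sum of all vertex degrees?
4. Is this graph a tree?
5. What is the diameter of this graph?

Count: 9 vertices, 10 edges.
Vertex 5 has neighbors [1, 3], degree = 2.
Handshaking lemma: 2 * 10 = 20.
A tree on 9 vertices has 8 edges. This graph has 10 edges (2 extra). Not a tree.
Diameter (longest shortest path) = 4.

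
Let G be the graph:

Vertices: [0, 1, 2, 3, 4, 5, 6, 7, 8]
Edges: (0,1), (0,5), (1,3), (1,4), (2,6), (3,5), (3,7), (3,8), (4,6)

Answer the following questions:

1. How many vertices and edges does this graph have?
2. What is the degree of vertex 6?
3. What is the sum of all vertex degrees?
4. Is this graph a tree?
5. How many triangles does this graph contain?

Count: 9 vertices, 9 edges.
Vertex 6 has neighbors [2, 4], degree = 2.
Handshaking lemma: 2 * 9 = 18.
A tree on 9 vertices has 8 edges. This graph has 9 edges (1 extra). Not a tree.
Number of triangles = 0.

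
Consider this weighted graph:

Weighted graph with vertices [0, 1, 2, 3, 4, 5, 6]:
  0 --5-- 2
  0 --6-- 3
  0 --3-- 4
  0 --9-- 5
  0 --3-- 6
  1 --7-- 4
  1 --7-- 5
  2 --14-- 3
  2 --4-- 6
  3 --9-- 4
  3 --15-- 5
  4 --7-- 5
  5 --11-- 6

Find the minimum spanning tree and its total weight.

Applying Kruskal's algorithm (sort edges by weight, add if no cycle):
  Add (0,4) w=3
  Add (0,6) w=3
  Add (2,6) w=4
  Skip (0,2) w=5 (creates cycle)
  Add (0,3) w=6
  Add (1,4) w=7
  Add (1,5) w=7
  Skip (4,5) w=7 (creates cycle)
  Skip (0,5) w=9 (creates cycle)
  Skip (3,4) w=9 (creates cycle)
  Skip (5,6) w=11 (creates cycle)
  Skip (2,3) w=14 (creates cycle)
  Skip (3,5) w=15 (creates cycle)
MST weight = 30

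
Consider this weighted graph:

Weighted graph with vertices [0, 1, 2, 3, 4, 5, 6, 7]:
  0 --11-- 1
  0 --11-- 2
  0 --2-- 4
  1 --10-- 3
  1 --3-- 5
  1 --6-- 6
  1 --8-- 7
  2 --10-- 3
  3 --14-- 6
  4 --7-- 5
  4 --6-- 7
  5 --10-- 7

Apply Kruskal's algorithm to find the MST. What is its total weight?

Applying Kruskal's algorithm (sort edges by weight, add if no cycle):
  Add (0,4) w=2
  Add (1,5) w=3
  Add (1,6) w=6
  Add (4,7) w=6
  Add (4,5) w=7
  Skip (1,7) w=8 (creates cycle)
  Add (1,3) w=10
  Add (2,3) w=10
  Skip (5,7) w=10 (creates cycle)
  Skip (0,1) w=11 (creates cycle)
  Skip (0,2) w=11 (creates cycle)
  Skip (3,6) w=14 (creates cycle)
MST weight = 44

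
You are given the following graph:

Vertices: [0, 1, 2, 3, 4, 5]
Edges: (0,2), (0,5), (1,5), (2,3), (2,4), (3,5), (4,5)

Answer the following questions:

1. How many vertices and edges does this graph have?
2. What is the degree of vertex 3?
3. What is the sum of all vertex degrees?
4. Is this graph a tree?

Count: 6 vertices, 7 edges.
Vertex 3 has neighbors [2, 5], degree = 2.
Handshaking lemma: 2 * 7 = 14.
A tree on 6 vertices has 5 edges. This graph has 7 edges (2 extra). Not a tree.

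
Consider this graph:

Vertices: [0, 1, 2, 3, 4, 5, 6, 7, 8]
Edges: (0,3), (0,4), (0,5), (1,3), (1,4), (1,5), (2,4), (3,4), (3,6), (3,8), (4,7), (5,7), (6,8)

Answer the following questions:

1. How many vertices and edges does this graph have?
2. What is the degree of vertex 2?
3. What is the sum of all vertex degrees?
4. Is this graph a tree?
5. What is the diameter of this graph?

Count: 9 vertices, 13 edges.
Vertex 2 has neighbors [4], degree = 1.
Handshaking lemma: 2 * 13 = 26.
A tree on 9 vertices has 8 edges. This graph has 13 edges (5 extra). Not a tree.
Diameter (longest shortest path) = 3.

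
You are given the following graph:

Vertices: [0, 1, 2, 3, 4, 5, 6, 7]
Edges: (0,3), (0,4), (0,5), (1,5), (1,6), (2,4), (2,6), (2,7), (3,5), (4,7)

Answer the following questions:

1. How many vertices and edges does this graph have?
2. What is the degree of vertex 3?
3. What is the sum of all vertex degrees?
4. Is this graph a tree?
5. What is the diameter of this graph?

Count: 8 vertices, 10 edges.
Vertex 3 has neighbors [0, 5], degree = 2.
Handshaking lemma: 2 * 10 = 20.
A tree on 8 vertices has 7 edges. This graph has 10 edges (3 extra). Not a tree.
Diameter (longest shortest path) = 3.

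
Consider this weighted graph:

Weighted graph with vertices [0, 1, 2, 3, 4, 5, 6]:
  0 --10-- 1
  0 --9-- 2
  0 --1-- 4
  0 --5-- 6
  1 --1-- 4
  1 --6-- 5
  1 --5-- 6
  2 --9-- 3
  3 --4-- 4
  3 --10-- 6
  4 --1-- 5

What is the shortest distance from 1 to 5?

Using Dijkstra's algorithm from vertex 1:
Shortest path: 1 -> 4 -> 5
Total weight: 1 + 1 = 2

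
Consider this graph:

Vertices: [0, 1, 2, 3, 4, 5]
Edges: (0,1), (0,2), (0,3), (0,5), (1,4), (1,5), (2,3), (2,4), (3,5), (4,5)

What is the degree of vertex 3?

Vertex 3 has neighbors [0, 2, 5], so deg(3) = 3.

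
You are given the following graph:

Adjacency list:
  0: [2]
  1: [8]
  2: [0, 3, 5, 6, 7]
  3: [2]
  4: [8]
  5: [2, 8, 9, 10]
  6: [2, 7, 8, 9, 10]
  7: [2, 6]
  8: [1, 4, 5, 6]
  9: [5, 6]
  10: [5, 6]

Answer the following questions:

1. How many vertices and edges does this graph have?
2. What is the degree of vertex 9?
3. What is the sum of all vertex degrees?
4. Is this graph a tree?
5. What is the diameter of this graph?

Count: 11 vertices, 14 edges.
Vertex 9 has neighbors [5, 6], degree = 2.
Handshaking lemma: 2 * 14 = 28.
A tree on 11 vertices has 10 edges. This graph has 14 edges (4 extra). Not a tree.
Diameter (longest shortest path) = 4.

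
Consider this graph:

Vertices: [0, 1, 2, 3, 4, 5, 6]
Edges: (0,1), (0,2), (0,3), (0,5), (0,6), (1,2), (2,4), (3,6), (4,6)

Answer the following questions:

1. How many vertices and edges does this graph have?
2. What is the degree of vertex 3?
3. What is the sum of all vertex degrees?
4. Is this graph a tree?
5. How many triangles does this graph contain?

Count: 7 vertices, 9 edges.
Vertex 3 has neighbors [0, 6], degree = 2.
Handshaking lemma: 2 * 9 = 18.
A tree on 7 vertices has 6 edges. This graph has 9 edges (3 extra). Not a tree.
Number of triangles = 2.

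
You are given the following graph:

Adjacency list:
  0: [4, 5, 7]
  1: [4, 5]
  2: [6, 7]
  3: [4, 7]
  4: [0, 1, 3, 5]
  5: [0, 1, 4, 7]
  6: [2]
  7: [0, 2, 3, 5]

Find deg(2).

Vertex 2 has neighbors [6, 7], so deg(2) = 2.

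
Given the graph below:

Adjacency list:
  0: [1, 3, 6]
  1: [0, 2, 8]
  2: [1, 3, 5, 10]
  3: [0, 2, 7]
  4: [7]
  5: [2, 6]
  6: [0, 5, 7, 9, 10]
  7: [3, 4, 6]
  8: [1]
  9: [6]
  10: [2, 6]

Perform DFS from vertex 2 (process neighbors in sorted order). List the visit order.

DFS from vertex 2 (neighbors processed in ascending order):
Visit order: 2, 1, 0, 3, 7, 4, 6, 5, 9, 10, 8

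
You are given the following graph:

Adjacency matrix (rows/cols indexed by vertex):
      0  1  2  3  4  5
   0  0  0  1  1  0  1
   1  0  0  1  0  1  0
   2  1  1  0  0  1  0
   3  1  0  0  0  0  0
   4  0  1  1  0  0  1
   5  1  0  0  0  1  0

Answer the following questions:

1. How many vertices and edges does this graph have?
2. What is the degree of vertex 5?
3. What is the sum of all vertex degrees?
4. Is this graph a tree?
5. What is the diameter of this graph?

Count: 6 vertices, 7 edges.
Vertex 5 has neighbors [0, 4], degree = 2.
Handshaking lemma: 2 * 7 = 14.
A tree on 6 vertices has 5 edges. This graph has 7 edges (2 extra). Not a tree.
Diameter (longest shortest path) = 3.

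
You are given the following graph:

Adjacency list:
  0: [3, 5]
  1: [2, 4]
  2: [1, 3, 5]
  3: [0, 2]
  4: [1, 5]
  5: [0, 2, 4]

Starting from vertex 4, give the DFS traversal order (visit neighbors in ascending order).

DFS from vertex 4 (neighbors processed in ascending order):
Visit order: 4, 1, 2, 3, 0, 5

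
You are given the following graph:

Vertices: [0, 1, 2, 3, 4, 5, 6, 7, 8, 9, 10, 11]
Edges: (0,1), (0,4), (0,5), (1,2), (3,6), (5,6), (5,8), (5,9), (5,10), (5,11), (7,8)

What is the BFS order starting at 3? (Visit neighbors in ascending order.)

BFS from vertex 3 (neighbors processed in ascending order):
Visit order: 3, 6, 5, 0, 8, 9, 10, 11, 1, 4, 7, 2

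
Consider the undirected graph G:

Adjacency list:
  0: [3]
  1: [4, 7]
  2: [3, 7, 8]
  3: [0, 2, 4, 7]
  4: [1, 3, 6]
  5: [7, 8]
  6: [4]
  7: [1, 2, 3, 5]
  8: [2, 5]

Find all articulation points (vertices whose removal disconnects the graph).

An articulation point is a vertex whose removal disconnects the graph.
Articulation points: [3, 4]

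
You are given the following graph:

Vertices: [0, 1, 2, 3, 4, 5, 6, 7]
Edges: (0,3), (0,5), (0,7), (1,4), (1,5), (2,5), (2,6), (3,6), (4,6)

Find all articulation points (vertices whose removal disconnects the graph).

An articulation point is a vertex whose removal disconnects the graph.
Articulation points: [0]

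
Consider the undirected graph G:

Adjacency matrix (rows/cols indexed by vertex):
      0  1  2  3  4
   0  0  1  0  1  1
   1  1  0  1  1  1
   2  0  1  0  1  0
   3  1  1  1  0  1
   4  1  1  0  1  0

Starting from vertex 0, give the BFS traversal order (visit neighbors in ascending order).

BFS from vertex 0 (neighbors processed in ascending order):
Visit order: 0, 1, 3, 4, 2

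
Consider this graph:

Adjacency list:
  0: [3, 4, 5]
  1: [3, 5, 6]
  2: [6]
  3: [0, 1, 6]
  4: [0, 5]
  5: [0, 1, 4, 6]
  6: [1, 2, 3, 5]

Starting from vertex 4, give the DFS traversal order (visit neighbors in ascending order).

DFS from vertex 4 (neighbors processed in ascending order):
Visit order: 4, 0, 3, 1, 5, 6, 2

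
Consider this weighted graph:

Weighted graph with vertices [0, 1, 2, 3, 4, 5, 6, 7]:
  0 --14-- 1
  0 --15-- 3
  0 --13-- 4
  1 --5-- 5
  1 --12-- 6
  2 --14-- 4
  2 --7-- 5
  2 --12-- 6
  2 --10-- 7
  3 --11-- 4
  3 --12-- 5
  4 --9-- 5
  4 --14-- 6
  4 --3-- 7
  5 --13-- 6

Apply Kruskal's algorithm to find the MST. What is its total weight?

Applying Kruskal's algorithm (sort edges by weight, add if no cycle):
  Add (4,7) w=3
  Add (1,5) w=5
  Add (2,5) w=7
  Add (4,5) w=9
  Skip (2,7) w=10 (creates cycle)
  Add (3,4) w=11
  Add (1,6) w=12
  Skip (2,6) w=12 (creates cycle)
  Skip (3,5) w=12 (creates cycle)
  Add (0,4) w=13
  Skip (5,6) w=13 (creates cycle)
  Skip (0,1) w=14 (creates cycle)
  Skip (2,4) w=14 (creates cycle)
  Skip (4,6) w=14 (creates cycle)
  Skip (0,3) w=15 (creates cycle)
MST weight = 60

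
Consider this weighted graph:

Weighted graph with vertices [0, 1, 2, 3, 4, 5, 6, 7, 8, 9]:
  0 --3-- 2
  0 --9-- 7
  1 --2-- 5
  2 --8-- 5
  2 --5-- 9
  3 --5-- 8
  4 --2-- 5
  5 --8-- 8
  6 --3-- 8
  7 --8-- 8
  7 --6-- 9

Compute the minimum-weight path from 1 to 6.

Using Dijkstra's algorithm from vertex 1:
Shortest path: 1 -> 5 -> 8 -> 6
Total weight: 2 + 8 + 3 = 13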